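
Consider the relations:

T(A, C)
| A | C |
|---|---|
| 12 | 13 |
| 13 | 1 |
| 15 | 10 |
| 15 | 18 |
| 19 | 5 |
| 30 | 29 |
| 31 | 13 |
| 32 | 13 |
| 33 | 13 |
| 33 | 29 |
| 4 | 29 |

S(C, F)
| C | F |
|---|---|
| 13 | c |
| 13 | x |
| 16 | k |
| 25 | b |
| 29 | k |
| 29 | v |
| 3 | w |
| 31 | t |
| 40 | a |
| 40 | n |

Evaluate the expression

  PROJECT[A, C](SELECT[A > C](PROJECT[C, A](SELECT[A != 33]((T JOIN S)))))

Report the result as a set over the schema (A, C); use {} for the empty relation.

{(30, 29), (31, 13), (32, 13)}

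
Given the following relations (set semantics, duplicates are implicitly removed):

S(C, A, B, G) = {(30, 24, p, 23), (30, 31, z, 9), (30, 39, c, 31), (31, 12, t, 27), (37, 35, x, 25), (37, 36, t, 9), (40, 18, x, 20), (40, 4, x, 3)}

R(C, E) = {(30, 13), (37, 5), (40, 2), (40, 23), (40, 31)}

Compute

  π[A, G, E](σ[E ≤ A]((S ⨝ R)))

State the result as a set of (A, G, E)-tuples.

{(18, 20, 2), (24, 23, 13), (31, 9, 13), (35, 25, 5), (36, 9, 5), (39, 31, 13), (4, 3, 2)}

Joining S and R on C yields {(30, 24, p, 23, 13), (30, 31, z, 9, 13), (30, 39, c, 31, 13), (37, 35, x, 25, 5), (37, 36, t, 9, 5), (40, 18, x, 20, 2), (40, 18, x, 20, 23), (40, 18, x, 20, 31), (40, 4, x, 3, 2), (40, 4, x, 3, 23), (40, 4, x, 3, 31)}.
Apply σ_{E ≤ A}; surviving tuples: {(30, 24, p, 23, 13), (30, 31, z, 9, 13), (30, 39, c, 31, 13), (37, 35, x, 25, 5), (37, 36, t, 9, 5), (40, 18, x, 20, 2), (40, 4, x, 3, 2)}
π_{A, G, E} gives {(18, 20, 2), (24, 23, 13), (31, 9, 13), (35, 25, 5), (36, 9, 5), (39, 31, 13), (4, 3, 2)}.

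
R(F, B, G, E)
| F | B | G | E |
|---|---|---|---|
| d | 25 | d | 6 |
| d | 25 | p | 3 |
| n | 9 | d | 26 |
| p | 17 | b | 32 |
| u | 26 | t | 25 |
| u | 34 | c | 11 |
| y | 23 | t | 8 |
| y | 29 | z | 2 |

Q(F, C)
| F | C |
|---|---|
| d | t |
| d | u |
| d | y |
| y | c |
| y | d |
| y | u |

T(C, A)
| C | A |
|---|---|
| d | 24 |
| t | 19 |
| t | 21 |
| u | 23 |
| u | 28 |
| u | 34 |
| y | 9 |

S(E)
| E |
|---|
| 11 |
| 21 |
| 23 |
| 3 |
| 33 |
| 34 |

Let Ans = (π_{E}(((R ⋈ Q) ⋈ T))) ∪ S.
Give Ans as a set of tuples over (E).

{11, 2, 21, 23, 3, 33, 34, 6, 8}

R ⋈ Q (natural join on F): {(d, 25, d, 6, t), (d, 25, d, 6, u), (d, 25, d, 6, y), (d, 25, p, 3, t), (d, 25, p, 3, u), (d, 25, p, 3, y), (y, 23, t, 8, c), (y, 23, t, 8, d), (y, 23, t, 8, u), (y, 29, z, 2, c), (y, 29, z, 2, d), (y, 29, z, 2, u)}
(R ⋈ Q) ⋈ T (natural join on C): {(d, 25, d, 6, t, 19), (d, 25, d, 6, t, 21), (d, 25, d, 6, u, 23), (d, 25, d, 6, u, 28), (d, 25, d, 6, u, 34), (d, 25, d, 6, y, 9), (d, 25, p, 3, t, 19), (d, 25, p, 3, t, 21), (d, 25, p, 3, u, 23), (d, 25, p, 3, u, 28), (d, 25, p, 3, u, 34), (d, 25, p, 3, y, 9), (y, 23, t, 8, d, 24), (y, 23, t, 8, u, 23), (y, 23, t, 8, u, 28), (y, 23, t, 8, u, 34), (y, 29, z, 2, d, 24), (y, 29, z, 2, u, 23), (y, 29, z, 2, u, 28), (y, 29, z, 2, u, 34)}
π[E]: project onto (E) (16 duplicate(s) eliminated) → {2, 3, 6, 8}
Taking the union: {11, 2, 21, 23, 3, 33, 34, 6, 8}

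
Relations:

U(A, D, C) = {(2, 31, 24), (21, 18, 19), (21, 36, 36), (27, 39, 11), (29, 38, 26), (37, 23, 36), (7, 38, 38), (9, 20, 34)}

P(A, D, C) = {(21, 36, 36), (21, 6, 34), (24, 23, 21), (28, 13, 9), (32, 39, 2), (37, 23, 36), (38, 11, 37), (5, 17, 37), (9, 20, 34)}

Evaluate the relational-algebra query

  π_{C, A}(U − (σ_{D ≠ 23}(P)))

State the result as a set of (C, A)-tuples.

{(11, 27), (19, 21), (24, 2), (26, 29), (36, 37), (38, 7)}

σ[D ≠ 23]: keep tuples satisfying D ≠ 23 → {(21, 36, 36), (21, 6, 34), (28, 13, 9), (32, 39, 2), (38, 11, 37), (5, 17, 37), (9, 20, 34)}
Set difference of the two operands is {(2, 31, 24), (21, 18, 19), (27, 39, 11), (29, 38, 26), (37, 23, 36), (7, 38, 38)}.
π_{C, A} gives {(11, 27), (19, 21), (24, 2), (26, 29), (36, 37), (38, 7)}.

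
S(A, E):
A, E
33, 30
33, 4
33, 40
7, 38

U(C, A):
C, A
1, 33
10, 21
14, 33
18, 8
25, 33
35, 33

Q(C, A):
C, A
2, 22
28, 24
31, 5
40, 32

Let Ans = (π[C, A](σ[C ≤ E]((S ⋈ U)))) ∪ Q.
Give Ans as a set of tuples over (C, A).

Natural join on A: {(33, 30, 1), (33, 30, 14), (33, 30, 25), (33, 30, 35), (33, 4, 1), (33, 4, 14), (33, 4, 25), (33, 4, 35), (33, 40, 1), (33, 40, 14), (33, 40, 25), (33, 40, 35)}
Filtering on C ≤ E leaves {(33, 30, 1), (33, 30, 14), (33, 30, 25), (33, 4, 1), (33, 40, 1), (33, 40, 14), (33, 40, 25), (33, 40, 35)}.
π[C, A]: project onto (C, A) (4 duplicate(s) eliminated) → {(1, 33), (14, 33), (25, 33), (35, 33)}
Union: {(1, 33), (14, 33), (25, 33), (35, 33)} with {(2, 22), (28, 24), (31, 5), (40, 32)} → {(1, 33), (14, 33), (2, 22), (25, 33), (28, 24), (31, 5), (35, 33), (40, 32)}

{(1, 33), (14, 33), (2, 22), (25, 33), (28, 24), (31, 5), (35, 33), (40, 32)}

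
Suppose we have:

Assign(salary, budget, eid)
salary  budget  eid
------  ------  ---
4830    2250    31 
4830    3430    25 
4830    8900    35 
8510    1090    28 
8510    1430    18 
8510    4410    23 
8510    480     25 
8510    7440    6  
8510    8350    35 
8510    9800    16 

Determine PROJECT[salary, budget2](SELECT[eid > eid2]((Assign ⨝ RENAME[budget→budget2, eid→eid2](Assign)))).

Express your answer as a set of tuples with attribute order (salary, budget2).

{(4830, 2250), (4830, 3430), (8510, 1090), (8510, 1430), (8510, 4410), (8510, 480), (8510, 7440), (8510, 9800)}

ρ[budget→budget2, eid→eid2]: schema becomes (salary, budget2, eid2); tuples unchanged.
Assign ⋈ RENAME[budget→budget2, eid→eid2](Assign) (natural join on salary): {(4830, 2250, 31, 2250, 31), (4830, 2250, 31, 3430, 25), (4830, 2250, 31, 8900, 35), (4830, 3430, 25, 2250, 31), (4830, 3430, 25, 3430, 25), (4830, 3430, 25, 8900, 35), (4830, 8900, 35, 2250, 31), (4830, 8900, 35, 3430, 25), (4830, 8900, 35, 8900, 35), (8510, 1090, 28, 1090, 28), (8510, 1090, 28, 1430, 18), (8510, 1090, 28, 4410, 23), (8510, 1090, 28, 480, 25), (8510, 1090, 28, 7440, 6), (8510, 1090, 28, 8350, 35), (8510, 1090, 28, 9800, 16), (8510, 1430, 18, 1090, 28), (8510, 1430, 18, 1430, 18), (8510, 1430, 18, 4410, 23), (8510, 1430, 18, 480, 25), (8510, 1430, 18, 7440, 6), (8510, 1430, 18, 8350, 35), (8510, 1430, 18, 9800, 16), (8510, 4410, 23, 1090, 28), (8510, 4410, 23, 1430, 18), (8510, 4410, 23, 4410, 23), (8510, 4410, 23, 480, 25), (8510, 4410, 23, 7440, 6), (8510, 4410, 23, 8350, 35), (8510, 4410, 23, 9800, 16), (8510, 480, 25, 1090, 28), (8510, 480, 25, 1430, 18), (8510, 480, 25, 4410, 23), (8510, 480, 25, 480, 25), (8510, 480, 25, 7440, 6), (8510, 480, 25, 8350, 35), (8510, 480, 25, 9800, 16), (8510, 7440, 6, 1090, 28), (8510, 7440, 6, 1430, 18), (8510, 7440, 6, 4410, 23), (8510, 7440, 6, 480, 25), (8510, 7440, 6, 7440, 6), (8510, 7440, 6, 8350, 35), (8510, 7440, 6, 9800, 16), (8510, 8350, 35, 1090, 28), (8510, 8350, 35, 1430, 18), (8510, 8350, 35, 4410, 23), (8510, 8350, 35, 480, 25), (8510, 8350, 35, 7440, 6), (8510, 8350, 35, 8350, 35), (8510, 8350, 35, 9800, 16), (8510, 9800, 16, 1090, 28), (8510, 9800, 16, 1430, 18), (8510, 9800, 16, 4410, 23), (8510, 9800, 16, 480, 25), (8510, 9800, 16, 7440, 6), (8510, 9800, 16, 8350, 35), (8510, 9800, 16, 9800, 16)}
Apply σ_{eid > eid2}; surviving tuples: {(4830, 2250, 31, 3430, 25), (4830, 8900, 35, 2250, 31), (4830, 8900, 35, 3430, 25), (8510, 1090, 28, 1430, 18), (8510, 1090, 28, 4410, 23), (8510, 1090, 28, 480, 25), (8510, 1090, 28, 7440, 6), (8510, 1090, 28, 9800, 16), (8510, 1430, 18, 7440, 6), (8510, 1430, 18, 9800, 16), (8510, 4410, 23, 1430, 18), (8510, 4410, 23, 7440, 6), (8510, 4410, 23, 9800, 16), (8510, 480, 25, 1430, 18), (8510, 480, 25, 4410, 23), (8510, 480, 25, 7440, 6), (8510, 480, 25, 9800, 16), (8510, 8350, 35, 1090, 28), (8510, 8350, 35, 1430, 18), (8510, 8350, 35, 4410, 23), (8510, 8350, 35, 480, 25), (8510, 8350, 35, 7440, 6), (8510, 8350, 35, 9800, 16), (8510, 9800, 16, 7440, 6)}
π_{salary, budget2} gives {(4830, 2250), (4830, 3430), (8510, 1090), (8510, 1430), (8510, 4410), (8510, 480), (8510, 7440), (8510, 9800)} (16 duplicate(s) eliminated).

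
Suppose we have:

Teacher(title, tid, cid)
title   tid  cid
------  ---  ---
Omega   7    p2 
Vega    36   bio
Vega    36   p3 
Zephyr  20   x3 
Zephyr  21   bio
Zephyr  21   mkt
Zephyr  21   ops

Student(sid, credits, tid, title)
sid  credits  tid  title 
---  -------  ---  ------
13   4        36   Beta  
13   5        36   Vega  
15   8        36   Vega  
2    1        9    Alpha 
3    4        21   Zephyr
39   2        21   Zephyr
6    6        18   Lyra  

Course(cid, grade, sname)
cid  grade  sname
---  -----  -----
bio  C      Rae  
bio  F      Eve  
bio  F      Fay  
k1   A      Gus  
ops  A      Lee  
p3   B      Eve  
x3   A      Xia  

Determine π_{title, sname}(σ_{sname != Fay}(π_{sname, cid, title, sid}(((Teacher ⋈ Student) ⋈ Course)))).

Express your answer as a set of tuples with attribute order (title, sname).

Natural join on title, tid: {(Vega, 36, bio, 13, 5), (Vega, 36, bio, 15, 8), (Vega, 36, p3, 13, 5), (Vega, 36, p3, 15, 8), (Zephyr, 21, bio, 3, 4), (Zephyr, 21, bio, 39, 2), (Zephyr, 21, mkt, 3, 4), (Zephyr, 21, mkt, 39, 2), (Zephyr, 21, ops, 3, 4), (Zephyr, 21, ops, 39, 2)}
Natural join on cid: {(Vega, 36, bio, 13, 5, C, Rae), (Vega, 36, bio, 13, 5, F, Eve), (Vega, 36, bio, 13, 5, F, Fay), (Vega, 36, bio, 15, 8, C, Rae), (Vega, 36, bio, 15, 8, F, Eve), (Vega, 36, bio, 15, 8, F, Fay), (Vega, 36, p3, 13, 5, B, Eve), (Vega, 36, p3, 15, 8, B, Eve), (Zephyr, 21, bio, 3, 4, C, Rae), (Zephyr, 21, bio, 3, 4, F, Eve), (Zephyr, 21, bio, 3, 4, F, Fay), (Zephyr, 21, bio, 39, 2, C, Rae), (Zephyr, 21, bio, 39, 2, F, Eve), (Zephyr, 21, bio, 39, 2, F, Fay), (Zephyr, 21, ops, 3, 4, A, Lee), (Zephyr, 21, ops, 39, 2, A, Lee)}
Keep only column(s) sname, cid, title, sid: {(Eve, bio, Vega, 13), (Eve, bio, Vega, 15), (Eve, bio, Zephyr, 3), (Eve, bio, Zephyr, 39), (Eve, p3, Vega, 13), (Eve, p3, Vega, 15), (Fay, bio, Vega, 13), (Fay, bio, Vega, 15), (Fay, bio, Zephyr, 3), (Fay, bio, Zephyr, 39), (Lee, ops, Zephyr, 3), (Lee, ops, Zephyr, 39), (Rae, bio, Vega, 13), (Rae, bio, Vega, 15), (Rae, bio, Zephyr, 3), (Rae, bio, Zephyr, 39)}
Apply σ_{sname != Fay}; surviving tuples: {(Eve, bio, Vega, 13), (Eve, bio, Vega, 15), (Eve, bio, Zephyr, 3), (Eve, bio, Zephyr, 39), (Eve, p3, Vega, 13), (Eve, p3, Vega, 15), (Lee, ops, Zephyr, 3), (Lee, ops, Zephyr, 39), (Rae, bio, Vega, 13), (Rae, bio, Vega, 15), (Rae, bio, Zephyr, 3), (Rae, bio, Zephyr, 39)}
Keep only column(s) title, sname (7 duplicate(s) eliminated): {(Vega, Eve), (Vega, Rae), (Zephyr, Eve), (Zephyr, Lee), (Zephyr, Rae)}

{(Vega, Eve), (Vega, Rae), (Zephyr, Eve), (Zephyr, Lee), (Zephyr, Rae)}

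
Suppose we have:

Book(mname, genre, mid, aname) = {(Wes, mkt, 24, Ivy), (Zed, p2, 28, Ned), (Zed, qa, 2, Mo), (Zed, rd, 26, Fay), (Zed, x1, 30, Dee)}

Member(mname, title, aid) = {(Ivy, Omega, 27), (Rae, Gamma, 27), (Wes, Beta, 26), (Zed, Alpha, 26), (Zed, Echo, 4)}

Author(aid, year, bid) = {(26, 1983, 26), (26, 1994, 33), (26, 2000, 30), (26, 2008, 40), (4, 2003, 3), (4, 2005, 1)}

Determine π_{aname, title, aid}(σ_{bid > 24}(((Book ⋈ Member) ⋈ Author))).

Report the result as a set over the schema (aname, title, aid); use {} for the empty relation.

{(Dee, Alpha, 26), (Fay, Alpha, 26), (Ivy, Beta, 26), (Mo, Alpha, 26), (Ned, Alpha, 26)}

Book ⋈ Member (natural join on mname): {(Wes, mkt, 24, Ivy, Beta, 26), (Zed, p2, 28, Ned, Alpha, 26), (Zed, p2, 28, Ned, Echo, 4), (Zed, qa, 2, Mo, Alpha, 26), (Zed, qa, 2, Mo, Echo, 4), (Zed, rd, 26, Fay, Alpha, 26), (Zed, rd, 26, Fay, Echo, 4), (Zed, x1, 30, Dee, Alpha, 26), (Zed, x1, 30, Dee, Echo, 4)}
(Book ⋈ Member) ⋈ Author (natural join on aid): {(Wes, mkt, 24, Ivy, Beta, 26, 1983, 26), (Wes, mkt, 24, Ivy, Beta, 26, 1994, 33), (Wes, mkt, 24, Ivy, Beta, 26, 2000, 30), (Wes, mkt, 24, Ivy, Beta, 26, 2008, 40), (Zed, p2, 28, Ned, Alpha, 26, 1983, 26), (Zed, p2, 28, Ned, Alpha, 26, 1994, 33), (Zed, p2, 28, Ned, Alpha, 26, 2000, 30), (Zed, p2, 28, Ned, Alpha, 26, 2008, 40), (Zed, p2, 28, Ned, Echo, 4, 2003, 3), (Zed, p2, 28, Ned, Echo, 4, 2005, 1), (Zed, qa, 2, Mo, Alpha, 26, 1983, 26), (Zed, qa, 2, Mo, Alpha, 26, 1994, 33), (Zed, qa, 2, Mo, Alpha, 26, 2000, 30), (Zed, qa, 2, Mo, Alpha, 26, 2008, 40), (Zed, qa, 2, Mo, Echo, 4, 2003, 3), (Zed, qa, 2, Mo, Echo, 4, 2005, 1), (Zed, rd, 26, Fay, Alpha, 26, 1983, 26), (Zed, rd, 26, Fay, Alpha, 26, 1994, 33), (Zed, rd, 26, Fay, Alpha, 26, 2000, 30), (Zed, rd, 26, Fay, Alpha, 26, 2008, 40), (Zed, rd, 26, Fay, Echo, 4, 2003, 3), (Zed, rd, 26, Fay, Echo, 4, 2005, 1), (Zed, x1, 30, Dee, Alpha, 26, 1983, 26), (Zed, x1, 30, Dee, Alpha, 26, 1994, 33), (Zed, x1, 30, Dee, Alpha, 26, 2000, 30), (Zed, x1, 30, Dee, Alpha, 26, 2008, 40), (Zed, x1, 30, Dee, Echo, 4, 2003, 3), (Zed, x1, 30, Dee, Echo, 4, 2005, 1)}
Filtering on bid > 24 leaves {(Wes, mkt, 24, Ivy, Beta, 26, 1983, 26), (Wes, mkt, 24, Ivy, Beta, 26, 1994, 33), (Wes, mkt, 24, Ivy, Beta, 26, 2000, 30), (Wes, mkt, 24, Ivy, Beta, 26, 2008, 40), (Zed, p2, 28, Ned, Alpha, 26, 1983, 26), (Zed, p2, 28, Ned, Alpha, 26, 1994, 33), (Zed, p2, 28, Ned, Alpha, 26, 2000, 30), (Zed, p2, 28, Ned, Alpha, 26, 2008, 40), (Zed, qa, 2, Mo, Alpha, 26, 1983, 26), (Zed, qa, 2, Mo, Alpha, 26, 1994, 33), (Zed, qa, 2, Mo, Alpha, 26, 2000, 30), (Zed, qa, 2, Mo, Alpha, 26, 2008, 40), (Zed, rd, 26, Fay, Alpha, 26, 1983, 26), (Zed, rd, 26, Fay, Alpha, 26, 1994, 33), (Zed, rd, 26, Fay, Alpha, 26, 2000, 30), (Zed, rd, 26, Fay, Alpha, 26, 2008, 40), (Zed, x1, 30, Dee, Alpha, 26, 1983, 26), (Zed, x1, 30, Dee, Alpha, 26, 1994, 33), (Zed, x1, 30, Dee, Alpha, 26, 2000, 30), (Zed, x1, 30, Dee, Alpha, 26, 2008, 40)}.
Projecting to aname, title, aid (15 duplicate(s) eliminated): {(Dee, Alpha, 26), (Fay, Alpha, 26), (Ivy, Beta, 26), (Mo, Alpha, 26), (Ned, Alpha, 26)}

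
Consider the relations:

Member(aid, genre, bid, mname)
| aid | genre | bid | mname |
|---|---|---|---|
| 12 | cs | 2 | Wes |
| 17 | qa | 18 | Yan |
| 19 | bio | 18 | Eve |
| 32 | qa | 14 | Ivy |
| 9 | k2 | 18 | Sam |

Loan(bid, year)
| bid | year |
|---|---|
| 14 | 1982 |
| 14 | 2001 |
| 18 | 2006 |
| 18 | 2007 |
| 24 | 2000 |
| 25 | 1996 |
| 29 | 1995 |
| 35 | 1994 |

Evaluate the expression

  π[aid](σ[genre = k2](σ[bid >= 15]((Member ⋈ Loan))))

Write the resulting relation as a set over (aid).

{9}

Member ⋈ Loan (natural join on bid): {(17, qa, 18, Yan, 2006), (17, qa, 18, Yan, 2007), (19, bio, 18, Eve, 2006), (19, bio, 18, Eve, 2007), (32, qa, 14, Ivy, 1982), (32, qa, 14, Ivy, 2001), (9, k2, 18, Sam, 2006), (9, k2, 18, Sam, 2007)}
Apply σ_{bid >= 15}; surviving tuples: {(17, qa, 18, Yan, 2006), (17, qa, 18, Yan, 2007), (19, bio, 18, Eve, 2006), (19, bio, 18, Eve, 2007), (9, k2, 18, Sam, 2006), (9, k2, 18, Sam, 2007)}
Apply σ_{genre = k2}; surviving tuples: {(9, k2, 18, Sam, 2006), (9, k2, 18, Sam, 2007)}
π_{aid} gives {9} (1 duplicate(s) eliminated).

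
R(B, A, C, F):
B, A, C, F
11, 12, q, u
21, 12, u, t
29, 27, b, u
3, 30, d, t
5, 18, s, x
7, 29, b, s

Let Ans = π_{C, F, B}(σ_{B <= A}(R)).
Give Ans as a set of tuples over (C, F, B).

{(b, s, 7), (d, t, 3), (q, u, 11), (s, x, 5)}

σ[B <= A]: keep tuples satisfying B <= A → {(11, 12, q, u), (3, 30, d, t), (5, 18, s, x), (7, 29, b, s)}
π_{C, F, B} gives {(b, s, 7), (d, t, 3), (q, u, 11), (s, x, 5)}.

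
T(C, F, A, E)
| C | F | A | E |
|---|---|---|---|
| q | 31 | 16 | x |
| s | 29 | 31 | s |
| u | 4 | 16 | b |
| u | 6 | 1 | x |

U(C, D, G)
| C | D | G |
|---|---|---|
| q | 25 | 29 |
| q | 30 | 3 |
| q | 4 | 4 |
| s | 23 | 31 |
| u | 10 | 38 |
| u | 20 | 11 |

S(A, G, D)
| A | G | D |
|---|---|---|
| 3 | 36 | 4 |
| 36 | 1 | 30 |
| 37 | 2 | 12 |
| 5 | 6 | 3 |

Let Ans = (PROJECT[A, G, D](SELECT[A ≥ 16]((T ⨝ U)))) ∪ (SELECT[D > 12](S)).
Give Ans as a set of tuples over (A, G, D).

{(16, 11, 20), (16, 29, 25), (16, 3, 30), (16, 38, 10), (16, 4, 4), (31, 31, 23), (36, 1, 30)}

Joining T and U on C yields {(q, 31, 16, x, 25, 29), (q, 31, 16, x, 30, 3), (q, 31, 16, x, 4, 4), (s, 29, 31, s, 23, 31), (u, 4, 16, b, 10, 38), (u, 4, 16, b, 20, 11), (u, 6, 1, x, 10, 38), (u, 6, 1, x, 20, 11)}.
Selection A ≥ 16: {(q, 31, 16, x, 25, 29), (q, 31, 16, x, 30, 3), (q, 31, 16, x, 4, 4), (s, 29, 31, s, 23, 31), (u, 4, 16, b, 10, 38), (u, 4, 16, b, 20, 11)}
π_{A, G, D} gives {(16, 11, 20), (16, 29, 25), (16, 3, 30), (16, 38, 10), (16, 4, 4), (31, 31, 23)}.
Selection D > 12: {(36, 1, 30)}
Set union of the two operands is {(16, 11, 20), (16, 29, 25), (16, 3, 30), (16, 38, 10), (16, 4, 4), (31, 31, 23), (36, 1, 30)}.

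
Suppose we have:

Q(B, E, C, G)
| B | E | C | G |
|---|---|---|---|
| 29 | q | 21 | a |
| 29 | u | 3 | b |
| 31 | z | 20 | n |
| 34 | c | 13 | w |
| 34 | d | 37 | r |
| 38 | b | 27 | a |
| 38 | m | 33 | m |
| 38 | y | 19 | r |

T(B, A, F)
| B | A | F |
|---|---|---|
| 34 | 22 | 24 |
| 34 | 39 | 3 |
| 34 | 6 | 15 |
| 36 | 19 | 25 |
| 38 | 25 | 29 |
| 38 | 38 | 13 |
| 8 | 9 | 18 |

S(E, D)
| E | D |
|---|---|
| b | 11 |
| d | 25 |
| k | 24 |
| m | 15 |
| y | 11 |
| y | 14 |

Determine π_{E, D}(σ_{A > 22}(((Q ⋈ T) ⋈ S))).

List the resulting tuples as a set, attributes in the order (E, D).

Natural join on B: {(34, c, 13, w, 22, 24), (34, c, 13, w, 39, 3), (34, c, 13, w, 6, 15), (34, d, 37, r, 22, 24), (34, d, 37, r, 39, 3), (34, d, 37, r, 6, 15), (38, b, 27, a, 25, 29), (38, b, 27, a, 38, 13), (38, m, 33, m, 25, 29), (38, m, 33, m, 38, 13), (38, y, 19, r, 25, 29), (38, y, 19, r, 38, 13)}
Natural join on E: {(34, d, 37, r, 22, 24, 25), (34, d, 37, r, 39, 3, 25), (34, d, 37, r, 6, 15, 25), (38, b, 27, a, 25, 29, 11), (38, b, 27, a, 38, 13, 11), (38, m, 33, m, 25, 29, 15), (38, m, 33, m, 38, 13, 15), (38, y, 19, r, 25, 29, 11), (38, y, 19, r, 25, 29, 14), (38, y, 19, r, 38, 13, 11), (38, y, 19, r, 38, 13, 14)}
Selection A > 22: {(34, d, 37, r, 39, 3, 25), (38, b, 27, a, 25, 29, 11), (38, b, 27, a, 38, 13, 11), (38, m, 33, m, 25, 29, 15), (38, m, 33, m, 38, 13, 15), (38, y, 19, r, 25, 29, 11), (38, y, 19, r, 25, 29, 14), (38, y, 19, r, 38, 13, 11), (38, y, 19, r, 38, 13, 14)}
Keep only column(s) E, D (4 duplicate(s) eliminated): {(b, 11), (d, 25), (m, 15), (y, 11), (y, 14)}

{(b, 11), (d, 25), (m, 15), (y, 11), (y, 14)}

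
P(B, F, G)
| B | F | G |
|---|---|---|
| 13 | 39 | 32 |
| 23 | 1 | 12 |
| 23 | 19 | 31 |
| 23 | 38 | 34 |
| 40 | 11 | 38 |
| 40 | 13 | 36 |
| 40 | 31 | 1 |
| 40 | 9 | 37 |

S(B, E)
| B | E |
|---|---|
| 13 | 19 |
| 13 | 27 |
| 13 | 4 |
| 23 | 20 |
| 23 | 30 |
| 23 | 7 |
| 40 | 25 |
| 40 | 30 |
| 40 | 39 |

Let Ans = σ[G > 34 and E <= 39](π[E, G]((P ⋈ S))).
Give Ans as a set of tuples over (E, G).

P ⋈ S (natural join on B): {(13, 39, 32, 19), (13, 39, 32, 27), (13, 39, 32, 4), (23, 1, 12, 20), (23, 1, 12, 30), (23, 1, 12, 7), (23, 19, 31, 20), (23, 19, 31, 30), (23, 19, 31, 7), (23, 38, 34, 20), (23, 38, 34, 30), (23, 38, 34, 7), (40, 11, 38, 25), (40, 11, 38, 30), (40, 11, 38, 39), (40, 13, 36, 25), (40, 13, 36, 30), (40, 13, 36, 39), (40, 31, 1, 25), (40, 31, 1, 30), (40, 31, 1, 39), (40, 9, 37, 25), (40, 9, 37, 30), (40, 9, 37, 39)}
π_{E, G} gives {(19, 32), (20, 12), (20, 31), (20, 34), (25, 1), (25, 36), (25, 37), (25, 38), (27, 32), (30, 1), (30, 12), (30, 31), (30, 34), (30, 36), (30, 37), (30, 38), (39, 1), (39, 36), (39, 37), (39, 38), (4, 32), (7, 12), (7, 31), (7, 34)}.
Selection G > 34 and E <= 39: {(25, 36), (25, 37), (25, 38), (30, 36), (30, 37), (30, 38), (39, 36), (39, 37), (39, 38)}

{(25, 36), (25, 37), (25, 38), (30, 36), (30, 37), (30, 38), (39, 36), (39, 37), (39, 38)}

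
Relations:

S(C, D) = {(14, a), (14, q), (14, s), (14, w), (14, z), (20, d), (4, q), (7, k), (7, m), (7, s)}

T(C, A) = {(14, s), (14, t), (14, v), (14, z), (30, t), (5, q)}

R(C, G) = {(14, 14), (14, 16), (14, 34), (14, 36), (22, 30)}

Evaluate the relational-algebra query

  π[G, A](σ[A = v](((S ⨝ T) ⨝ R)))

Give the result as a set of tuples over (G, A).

{(14, v), (16, v), (34, v), (36, v)}

Joining S and T on C yields {(14, a, s), (14, a, t), (14, a, v), (14, a, z), (14, q, s), (14, q, t), (14, q, v), (14, q, z), (14, s, s), (14, s, t), (14, s, v), (14, s, z), (14, w, s), (14, w, t), (14, w, v), (14, w, z), (14, z, s), (14, z, t), (14, z, v), (14, z, z)}.
Joining (S ⨝ T) and R on C yields {(14, a, s, 14), (14, a, s, 16), (14, a, s, 34), (14, a, s, 36), (14, a, t, 14), (14, a, t, 16), (14, a, t, 34), (14, a, t, 36), (14, a, v, 14), (14, a, v, 16), (14, a, v, 34), (14, a, v, 36), (14, a, z, 14), (14, a, z, 16), (14, a, z, 34), (14, a, z, 36), (14, q, s, 14), (14, q, s, 16), (14, q, s, 34), (14, q, s, 36), (14, q, t, 14), (14, q, t, 16), (14, q, t, 34), (14, q, t, 36), (14, q, v, 14), (14, q, v, 16), (14, q, v, 34), (14, q, v, 36), (14, q, z, 14), (14, q, z, 16), (14, q, z, 34), (14, q, z, 36), (14, s, s, 14), (14, s, s, 16), (14, s, s, 34), (14, s, s, 36), (14, s, t, 14), (14, s, t, 16), (14, s, t, 34), (14, s, t, 36), (14, s, v, 14), (14, s, v, 16), (14, s, v, 34), (14, s, v, 36), (14, s, z, 14), (14, s, z, 16), (14, s, z, 34), (14, s, z, 36), (14, w, s, 14), (14, w, s, 16), (14, w, s, 34), (14, w, s, 36), (14, w, t, 14), (14, w, t, 16), (14, w, t, 34), (14, w, t, 36), (14, w, v, 14), (14, w, v, 16), (14, w, v, 34), (14, w, v, 36), (14, w, z, 14), (14, w, z, 16), (14, w, z, 34), (14, w, z, 36), (14, z, s, 14), (14, z, s, 16), (14, z, s, 34), (14, z, s, 36), (14, z, t, 14), (14, z, t, 16), (14, z, t, 34), (14, z, t, 36), (14, z, v, 14), (14, z, v, 16), (14, z, v, 34), (14, z, v, 36), (14, z, z, 14), (14, z, z, 16), (14, z, z, 34), (14, z, z, 36)}.
Filtering on A = v leaves {(14, a, v, 14), (14, a, v, 16), (14, a, v, 34), (14, a, v, 36), (14, q, v, 14), (14, q, v, 16), (14, q, v, 34), (14, q, v, 36), (14, s, v, 14), (14, s, v, 16), (14, s, v, 34), (14, s, v, 36), (14, w, v, 14), (14, w, v, 16), (14, w, v, 34), (14, w, v, 36), (14, z, v, 14), (14, z, v, 16), (14, z, v, 34), (14, z, v, 36)}.
Projecting to G, A (16 duplicate(s) eliminated): {(14, v), (16, v), (34, v), (36, v)}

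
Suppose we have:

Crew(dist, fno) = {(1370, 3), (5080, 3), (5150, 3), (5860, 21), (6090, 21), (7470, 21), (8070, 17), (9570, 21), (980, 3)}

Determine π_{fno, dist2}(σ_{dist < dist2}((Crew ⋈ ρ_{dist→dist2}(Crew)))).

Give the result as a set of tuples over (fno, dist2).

{(21, 6090), (21, 7470), (21, 9570), (3, 1370), (3, 5080), (3, 5150)}

ρ[dist→dist2]: schema becomes (dist2, fno); tuples unchanged.
Natural join on fno: {(1370, 3, 1370), (1370, 3, 5080), (1370, 3, 5150), (1370, 3, 980), (5080, 3, 1370), (5080, 3, 5080), (5080, 3, 5150), (5080, 3, 980), (5150, 3, 1370), (5150, 3, 5080), (5150, 3, 5150), (5150, 3, 980), (5860, 21, 5860), (5860, 21, 6090), (5860, 21, 7470), (5860, 21, 9570), (6090, 21, 5860), (6090, 21, 6090), (6090, 21, 7470), (6090, 21, 9570), (7470, 21, 5860), (7470, 21, 6090), (7470, 21, 7470), (7470, 21, 9570), (8070, 17, 8070), (9570, 21, 5860), (9570, 21, 6090), (9570, 21, 7470), (9570, 21, 9570), (980, 3, 1370), (980, 3, 5080), (980, 3, 5150), (980, 3, 980)}
σ[dist < dist2]: keep tuples satisfying dist < dist2 → {(1370, 3, 5080), (1370, 3, 5150), (5080, 3, 5150), (5860, 21, 6090), (5860, 21, 7470), (5860, 21, 9570), (6090, 21, 7470), (6090, 21, 9570), (7470, 21, 9570), (980, 3, 1370), (980, 3, 5080), (980, 3, 5150)}
Keep only column(s) fno, dist2 (6 duplicate(s) eliminated): {(21, 6090), (21, 7470), (21, 9570), (3, 1370), (3, 5080), (3, 5150)}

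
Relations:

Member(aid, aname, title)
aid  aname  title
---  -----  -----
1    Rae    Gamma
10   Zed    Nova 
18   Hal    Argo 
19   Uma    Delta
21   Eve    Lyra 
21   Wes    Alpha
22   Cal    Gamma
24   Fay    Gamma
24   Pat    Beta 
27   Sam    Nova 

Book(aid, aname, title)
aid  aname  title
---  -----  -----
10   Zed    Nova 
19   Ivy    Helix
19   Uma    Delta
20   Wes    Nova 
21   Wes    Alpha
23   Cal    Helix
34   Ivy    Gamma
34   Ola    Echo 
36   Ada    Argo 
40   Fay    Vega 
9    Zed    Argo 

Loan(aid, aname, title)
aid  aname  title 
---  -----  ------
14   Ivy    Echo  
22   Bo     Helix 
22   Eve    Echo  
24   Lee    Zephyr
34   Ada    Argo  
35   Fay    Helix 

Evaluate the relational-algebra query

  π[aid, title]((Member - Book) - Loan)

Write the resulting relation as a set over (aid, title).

{(1, Gamma), (18, Argo), (21, Lyra), (22, Gamma), (24, Beta), (24, Gamma), (27, Nova)}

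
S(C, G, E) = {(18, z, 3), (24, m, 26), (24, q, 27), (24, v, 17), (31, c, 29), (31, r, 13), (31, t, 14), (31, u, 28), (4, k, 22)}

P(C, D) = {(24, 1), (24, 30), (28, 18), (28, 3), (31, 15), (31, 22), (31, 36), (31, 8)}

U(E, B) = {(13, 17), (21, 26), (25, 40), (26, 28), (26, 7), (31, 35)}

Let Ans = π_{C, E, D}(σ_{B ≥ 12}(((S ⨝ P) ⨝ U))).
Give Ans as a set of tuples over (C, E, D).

{(24, 26, 1), (24, 26, 30), (31, 13, 15), (31, 13, 22), (31, 13, 36), (31, 13, 8)}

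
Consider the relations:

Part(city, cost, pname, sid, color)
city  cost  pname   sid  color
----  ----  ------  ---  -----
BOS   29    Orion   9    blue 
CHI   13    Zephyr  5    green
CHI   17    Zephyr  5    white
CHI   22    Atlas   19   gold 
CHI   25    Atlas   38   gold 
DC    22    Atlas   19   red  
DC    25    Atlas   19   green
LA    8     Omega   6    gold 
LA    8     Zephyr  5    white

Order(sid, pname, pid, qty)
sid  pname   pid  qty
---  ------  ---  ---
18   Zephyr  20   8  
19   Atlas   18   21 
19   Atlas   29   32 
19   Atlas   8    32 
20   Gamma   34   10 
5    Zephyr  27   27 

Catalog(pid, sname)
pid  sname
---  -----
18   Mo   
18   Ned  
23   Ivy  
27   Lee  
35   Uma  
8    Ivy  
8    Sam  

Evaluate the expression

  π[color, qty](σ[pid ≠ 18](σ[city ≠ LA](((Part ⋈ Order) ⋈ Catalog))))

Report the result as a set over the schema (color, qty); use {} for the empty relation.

{(gold, 32), (green, 27), (green, 32), (red, 32), (white, 27)}

Joining Part and Order on pname, sid yields {(CHI, 13, Zephyr, 5, green, 27, 27), (CHI, 17, Zephyr, 5, white, 27, 27), (CHI, 22, Atlas, 19, gold, 18, 21), (CHI, 22, Atlas, 19, gold, 29, 32), (CHI, 22, Atlas, 19, gold, 8, 32), (DC, 22, Atlas, 19, red, 18, 21), (DC, 22, Atlas, 19, red, 29, 32), (DC, 22, Atlas, 19, red, 8, 32), (DC, 25, Atlas, 19, green, 18, 21), (DC, 25, Atlas, 19, green, 29, 32), (DC, 25, Atlas, 19, green, 8, 32), (LA, 8, Zephyr, 5, white, 27, 27)}.
Joining (Part ⋈ Order) and Catalog on pid yields {(CHI, 13, Zephyr, 5, green, 27, 27, Lee), (CHI, 17, Zephyr, 5, white, 27, 27, Lee), (CHI, 22, Atlas, 19, gold, 18, 21, Mo), (CHI, 22, Atlas, 19, gold, 18, 21, Ned), (CHI, 22, Atlas, 19, gold, 8, 32, Ivy), (CHI, 22, Atlas, 19, gold, 8, 32, Sam), (DC, 22, Atlas, 19, red, 18, 21, Mo), (DC, 22, Atlas, 19, red, 18, 21, Ned), (DC, 22, Atlas, 19, red, 8, 32, Ivy), (DC, 22, Atlas, 19, red, 8, 32, Sam), (DC, 25, Atlas, 19, green, 18, 21, Mo), (DC, 25, Atlas, 19, green, 18, 21, Ned), (DC, 25, Atlas, 19, green, 8, 32, Ivy), (DC, 25, Atlas, 19, green, 8, 32, Sam), (LA, 8, Zephyr, 5, white, 27, 27, Lee)}.
Filtering on city ≠ LA leaves {(CHI, 13, Zephyr, 5, green, 27, 27, Lee), (CHI, 17, Zephyr, 5, white, 27, 27, Lee), (CHI, 22, Atlas, 19, gold, 18, 21, Mo), (CHI, 22, Atlas, 19, gold, 18, 21, Ned), (CHI, 22, Atlas, 19, gold, 8, 32, Ivy), (CHI, 22, Atlas, 19, gold, 8, 32, Sam), (DC, 22, Atlas, 19, red, 18, 21, Mo), (DC, 22, Atlas, 19, red, 18, 21, Ned), (DC, 22, Atlas, 19, red, 8, 32, Ivy), (DC, 22, Atlas, 19, red, 8, 32, Sam), (DC, 25, Atlas, 19, green, 18, 21, Mo), (DC, 25, Atlas, 19, green, 18, 21, Ned), (DC, 25, Atlas, 19, green, 8, 32, Ivy), (DC, 25, Atlas, 19, green, 8, 32, Sam)}.
Filtering on pid ≠ 18 leaves {(CHI, 13, Zephyr, 5, green, 27, 27, Lee), (CHI, 17, Zephyr, 5, white, 27, 27, Lee), (CHI, 22, Atlas, 19, gold, 8, 32, Ivy), (CHI, 22, Atlas, 19, gold, 8, 32, Sam), (DC, 22, Atlas, 19, red, 8, 32, Ivy), (DC, 22, Atlas, 19, red, 8, 32, Sam), (DC, 25, Atlas, 19, green, 8, 32, Ivy), (DC, 25, Atlas, 19, green, 8, 32, Sam)}.
π_{color, qty} gives {(gold, 32), (green, 27), (green, 32), (red, 32), (white, 27)} (3 duplicate(s) eliminated).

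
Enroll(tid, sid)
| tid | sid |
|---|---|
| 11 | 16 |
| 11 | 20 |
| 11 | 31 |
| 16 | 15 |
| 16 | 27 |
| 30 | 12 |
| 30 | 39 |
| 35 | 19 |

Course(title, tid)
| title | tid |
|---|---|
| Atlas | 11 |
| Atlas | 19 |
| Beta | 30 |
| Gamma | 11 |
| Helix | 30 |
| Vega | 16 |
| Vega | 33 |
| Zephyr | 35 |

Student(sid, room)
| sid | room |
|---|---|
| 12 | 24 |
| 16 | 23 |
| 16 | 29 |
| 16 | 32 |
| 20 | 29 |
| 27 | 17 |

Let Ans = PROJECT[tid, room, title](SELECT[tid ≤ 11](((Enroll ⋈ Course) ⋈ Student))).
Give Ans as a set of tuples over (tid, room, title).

Enroll ⋈ Course (natural join on tid): {(11, 16, Atlas), (11, 16, Gamma), (11, 20, Atlas), (11, 20, Gamma), (11, 31, Atlas), (11, 31, Gamma), (16, 15, Vega), (16, 27, Vega), (30, 12, Beta), (30, 12, Helix), (30, 39, Beta), (30, 39, Helix), (35, 19, Zephyr)}
(Enroll ⋈ Course) ⋈ Student (natural join on sid): {(11, 16, Atlas, 23), (11, 16, Atlas, 29), (11, 16, Atlas, 32), (11, 16, Gamma, 23), (11, 16, Gamma, 29), (11, 16, Gamma, 32), (11, 20, Atlas, 29), (11, 20, Gamma, 29), (16, 27, Vega, 17), (30, 12, Beta, 24), (30, 12, Helix, 24)}
Apply σ_{tid ≤ 11}; surviving tuples: {(11, 16, Atlas, 23), (11, 16, Atlas, 29), (11, 16, Atlas, 32), (11, 16, Gamma, 23), (11, 16, Gamma, 29), (11, 16, Gamma, 32), (11, 20, Atlas, 29), (11, 20, Gamma, 29)}
Projecting to tid, room, title (2 duplicate(s) eliminated): {(11, 23, Atlas), (11, 23, Gamma), (11, 29, Atlas), (11, 29, Gamma), (11, 32, Atlas), (11, 32, Gamma)}

{(11, 23, Atlas), (11, 23, Gamma), (11, 29, Atlas), (11, 29, Gamma), (11, 32, Atlas), (11, 32, Gamma)}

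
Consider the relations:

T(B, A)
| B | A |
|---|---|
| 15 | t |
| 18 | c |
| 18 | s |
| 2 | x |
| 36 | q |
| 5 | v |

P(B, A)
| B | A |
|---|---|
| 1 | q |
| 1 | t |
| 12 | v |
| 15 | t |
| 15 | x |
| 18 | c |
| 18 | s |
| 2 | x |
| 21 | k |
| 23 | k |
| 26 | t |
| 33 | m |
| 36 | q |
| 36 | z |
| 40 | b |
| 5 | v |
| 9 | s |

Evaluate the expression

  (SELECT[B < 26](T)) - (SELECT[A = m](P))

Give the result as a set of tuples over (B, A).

{(15, t), (18, c), (18, s), (2, x), (5, v)}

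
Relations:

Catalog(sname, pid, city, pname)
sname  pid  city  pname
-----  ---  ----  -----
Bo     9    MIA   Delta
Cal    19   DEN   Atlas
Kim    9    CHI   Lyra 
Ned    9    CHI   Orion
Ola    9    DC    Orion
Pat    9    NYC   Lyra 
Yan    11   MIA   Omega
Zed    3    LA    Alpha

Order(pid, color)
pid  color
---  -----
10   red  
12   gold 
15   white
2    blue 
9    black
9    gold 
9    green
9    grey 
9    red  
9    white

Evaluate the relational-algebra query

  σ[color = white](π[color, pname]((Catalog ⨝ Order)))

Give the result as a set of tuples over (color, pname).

Catalog ⋈ Order (natural join on pid): {(Bo, 9, MIA, Delta, black), (Bo, 9, MIA, Delta, gold), (Bo, 9, MIA, Delta, green), (Bo, 9, MIA, Delta, grey), (Bo, 9, MIA, Delta, red), (Bo, 9, MIA, Delta, white), (Kim, 9, CHI, Lyra, black), (Kim, 9, CHI, Lyra, gold), (Kim, 9, CHI, Lyra, green), (Kim, 9, CHI, Lyra, grey), (Kim, 9, CHI, Lyra, red), (Kim, 9, CHI, Lyra, white), (Ned, 9, CHI, Orion, black), (Ned, 9, CHI, Orion, gold), (Ned, 9, CHI, Orion, green), (Ned, 9, CHI, Orion, grey), (Ned, 9, CHI, Orion, red), (Ned, 9, CHI, Orion, white), (Ola, 9, DC, Orion, black), (Ola, 9, DC, Orion, gold), (Ola, 9, DC, Orion, green), (Ola, 9, DC, Orion, grey), (Ola, 9, DC, Orion, red), (Ola, 9, DC, Orion, white), (Pat, 9, NYC, Lyra, black), (Pat, 9, NYC, Lyra, gold), (Pat, 9, NYC, Lyra, green), (Pat, 9, NYC, Lyra, grey), (Pat, 9, NYC, Lyra, red), (Pat, 9, NYC, Lyra, white)}
π[color, pname]: project onto (color, pname) (12 duplicate(s) eliminated) → {(black, Delta), (black, Lyra), (black, Orion), (gold, Delta), (gold, Lyra), (gold, Orion), (green, Delta), (green, Lyra), (green, Orion), (grey, Delta), (grey, Lyra), (grey, Orion), (red, Delta), (red, Lyra), (red, Orion), (white, Delta), (white, Lyra), (white, Orion)}
σ[color = white]: keep tuples satisfying color = white → {(white, Delta), (white, Lyra), (white, Orion)}

{(white, Delta), (white, Lyra), (white, Orion)}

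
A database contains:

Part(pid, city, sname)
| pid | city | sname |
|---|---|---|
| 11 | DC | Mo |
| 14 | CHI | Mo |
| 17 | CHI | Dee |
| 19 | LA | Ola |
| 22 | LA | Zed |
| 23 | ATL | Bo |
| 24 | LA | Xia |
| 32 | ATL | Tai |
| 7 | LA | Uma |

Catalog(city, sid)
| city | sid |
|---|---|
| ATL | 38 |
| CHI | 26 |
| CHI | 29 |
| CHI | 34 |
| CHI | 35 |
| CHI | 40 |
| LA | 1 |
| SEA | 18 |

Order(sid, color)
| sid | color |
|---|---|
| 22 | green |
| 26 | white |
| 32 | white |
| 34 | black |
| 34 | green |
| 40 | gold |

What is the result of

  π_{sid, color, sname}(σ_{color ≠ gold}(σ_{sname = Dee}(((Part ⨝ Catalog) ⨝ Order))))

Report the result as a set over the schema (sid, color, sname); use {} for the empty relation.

Joining Part and Catalog on city yields {(14, CHI, Mo, 26), (14, CHI, Mo, 29), (14, CHI, Mo, 34), (14, CHI, Mo, 35), (14, CHI, Mo, 40), (17, CHI, Dee, 26), (17, CHI, Dee, 29), (17, CHI, Dee, 34), (17, CHI, Dee, 35), (17, CHI, Dee, 40), (19, LA, Ola, 1), (22, LA, Zed, 1), (23, ATL, Bo, 38), (24, LA, Xia, 1), (32, ATL, Tai, 38), (7, LA, Uma, 1)}.
Joining (Part ⨝ Catalog) and Order on sid yields {(14, CHI, Mo, 26, white), (14, CHI, Mo, 34, black), (14, CHI, Mo, 34, green), (14, CHI, Mo, 40, gold), (17, CHI, Dee, 26, white), (17, CHI, Dee, 34, black), (17, CHI, Dee, 34, green), (17, CHI, Dee, 40, gold)}.
Selection sname = Dee: {(17, CHI, Dee, 26, white), (17, CHI, Dee, 34, black), (17, CHI, Dee, 34, green), (17, CHI, Dee, 40, gold)}
Selection color ≠ gold: {(17, CHI, Dee, 26, white), (17, CHI, Dee, 34, black), (17, CHI, Dee, 34, green)}
π[sid, color, sname]: project onto (sid, color, sname) → {(26, white, Dee), (34, black, Dee), (34, green, Dee)}

{(26, white, Dee), (34, black, Dee), (34, green, Dee)}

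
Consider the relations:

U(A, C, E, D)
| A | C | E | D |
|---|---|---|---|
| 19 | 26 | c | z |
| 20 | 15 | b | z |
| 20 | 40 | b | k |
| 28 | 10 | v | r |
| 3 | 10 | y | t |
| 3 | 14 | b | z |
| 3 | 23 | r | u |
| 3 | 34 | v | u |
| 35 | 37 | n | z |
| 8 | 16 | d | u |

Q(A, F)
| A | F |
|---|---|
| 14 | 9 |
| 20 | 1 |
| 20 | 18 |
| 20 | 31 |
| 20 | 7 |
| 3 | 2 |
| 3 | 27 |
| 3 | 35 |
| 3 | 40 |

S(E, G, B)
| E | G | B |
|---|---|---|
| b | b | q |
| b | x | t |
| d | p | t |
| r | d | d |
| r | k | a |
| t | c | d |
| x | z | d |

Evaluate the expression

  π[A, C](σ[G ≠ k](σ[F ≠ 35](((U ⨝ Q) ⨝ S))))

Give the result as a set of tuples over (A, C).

U ⋈ Q (natural join on A): {(20, 15, b, z, 1), (20, 15, b, z, 18), (20, 15, b, z, 31), (20, 15, b, z, 7), (20, 40, b, k, 1), (20, 40, b, k, 18), (20, 40, b, k, 31), (20, 40, b, k, 7), (3, 10, y, t, 2), (3, 10, y, t, 27), (3, 10, y, t, 35), (3, 10, y, t, 40), (3, 14, b, z, 2), (3, 14, b, z, 27), (3, 14, b, z, 35), (3, 14, b, z, 40), (3, 23, r, u, 2), (3, 23, r, u, 27), (3, 23, r, u, 35), (3, 23, r, u, 40), (3, 34, v, u, 2), (3, 34, v, u, 27), (3, 34, v, u, 35), (3, 34, v, u, 40)}
(U ⨝ Q) ⋈ S (natural join on E): {(20, 15, b, z, 1, b, q), (20, 15, b, z, 1, x, t), (20, 15, b, z, 18, b, q), (20, 15, b, z, 18, x, t), (20, 15, b, z, 31, b, q), (20, 15, b, z, 31, x, t), (20, 15, b, z, 7, b, q), (20, 15, b, z, 7, x, t), (20, 40, b, k, 1, b, q), (20, 40, b, k, 1, x, t), (20, 40, b, k, 18, b, q), (20, 40, b, k, 18, x, t), (20, 40, b, k, 31, b, q), (20, 40, b, k, 31, x, t), (20, 40, b, k, 7, b, q), (20, 40, b, k, 7, x, t), (3, 14, b, z, 2, b, q), (3, 14, b, z, 2, x, t), (3, 14, b, z, 27, b, q), (3, 14, b, z, 27, x, t), (3, 14, b, z, 35, b, q), (3, 14, b, z, 35, x, t), (3, 14, b, z, 40, b, q), (3, 14, b, z, 40, x, t), (3, 23, r, u, 2, d, d), (3, 23, r, u, 2, k, a), (3, 23, r, u, 27, d, d), (3, 23, r, u, 27, k, a), (3, 23, r, u, 35, d, d), (3, 23, r, u, 35, k, a), (3, 23, r, u, 40, d, d), (3, 23, r, u, 40, k, a)}
σ[F ≠ 35]: keep tuples satisfying F ≠ 35 → {(20, 15, b, z, 1, b, q), (20, 15, b, z, 1, x, t), (20, 15, b, z, 18, b, q), (20, 15, b, z, 18, x, t), (20, 15, b, z, 31, b, q), (20, 15, b, z, 31, x, t), (20, 15, b, z, 7, b, q), (20, 15, b, z, 7, x, t), (20, 40, b, k, 1, b, q), (20, 40, b, k, 1, x, t), (20, 40, b, k, 18, b, q), (20, 40, b, k, 18, x, t), (20, 40, b, k, 31, b, q), (20, 40, b, k, 31, x, t), (20, 40, b, k, 7, b, q), (20, 40, b, k, 7, x, t), (3, 14, b, z, 2, b, q), (3, 14, b, z, 2, x, t), (3, 14, b, z, 27, b, q), (3, 14, b, z, 27, x, t), (3, 14, b, z, 40, b, q), (3, 14, b, z, 40, x, t), (3, 23, r, u, 2, d, d), (3, 23, r, u, 2, k, a), (3, 23, r, u, 27, d, d), (3, 23, r, u, 27, k, a), (3, 23, r, u, 40, d, d), (3, 23, r, u, 40, k, a)}
σ[G ≠ k]: keep tuples satisfying G ≠ k → {(20, 15, b, z, 1, b, q), (20, 15, b, z, 1, x, t), (20, 15, b, z, 18, b, q), (20, 15, b, z, 18, x, t), (20, 15, b, z, 31, b, q), (20, 15, b, z, 31, x, t), (20, 15, b, z, 7, b, q), (20, 15, b, z, 7, x, t), (20, 40, b, k, 1, b, q), (20, 40, b, k, 1, x, t), (20, 40, b, k, 18, b, q), (20, 40, b, k, 18, x, t), (20, 40, b, k, 31, b, q), (20, 40, b, k, 31, x, t), (20, 40, b, k, 7, b, q), (20, 40, b, k, 7, x, t), (3, 14, b, z, 2, b, q), (3, 14, b, z, 2, x, t), (3, 14, b, z, 27, b, q), (3, 14, b, z, 27, x, t), (3, 14, b, z, 40, b, q), (3, 14, b, z, 40, x, t), (3, 23, r, u, 2, d, d), (3, 23, r, u, 27, d, d), (3, 23, r, u, 40, d, d)}
Keep only column(s) A, C (21 duplicate(s) eliminated): {(20, 15), (20, 40), (3, 14), (3, 23)}

{(20, 15), (20, 40), (3, 14), (3, 23)}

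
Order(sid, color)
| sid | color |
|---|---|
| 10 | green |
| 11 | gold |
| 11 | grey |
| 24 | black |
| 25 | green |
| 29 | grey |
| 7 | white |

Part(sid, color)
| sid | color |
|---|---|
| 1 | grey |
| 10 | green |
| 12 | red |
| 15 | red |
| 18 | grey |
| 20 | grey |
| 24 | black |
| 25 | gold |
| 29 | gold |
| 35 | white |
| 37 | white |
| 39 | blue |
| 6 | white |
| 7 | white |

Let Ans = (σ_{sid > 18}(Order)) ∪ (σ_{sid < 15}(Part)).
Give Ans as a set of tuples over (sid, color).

{(1, grey), (10, green), (12, red), (24, black), (25, green), (29, grey), (6, white), (7, white)}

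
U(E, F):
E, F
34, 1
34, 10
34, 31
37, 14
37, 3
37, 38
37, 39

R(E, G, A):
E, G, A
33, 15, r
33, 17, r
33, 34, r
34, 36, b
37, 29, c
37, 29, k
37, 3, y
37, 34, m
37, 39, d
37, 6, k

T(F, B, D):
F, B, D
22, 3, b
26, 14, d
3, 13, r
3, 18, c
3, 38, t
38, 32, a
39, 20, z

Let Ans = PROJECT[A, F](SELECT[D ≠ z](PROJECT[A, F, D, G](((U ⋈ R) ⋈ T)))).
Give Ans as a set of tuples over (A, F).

U ⋈ R (natural join on E): {(34, 1, 36, b), (34, 10, 36, b), (34, 31, 36, b), (37, 14, 29, c), (37, 14, 29, k), (37, 14, 3, y), (37, 14, 34, m), (37, 14, 39, d), (37, 14, 6, k), (37, 3, 29, c), (37, 3, 29, k), (37, 3, 3, y), (37, 3, 34, m), (37, 3, 39, d), (37, 3, 6, k), (37, 38, 29, c), (37, 38, 29, k), (37, 38, 3, y), (37, 38, 34, m), (37, 38, 39, d), (37, 38, 6, k), (37, 39, 29, c), (37, 39, 29, k), (37, 39, 3, y), (37, 39, 34, m), (37, 39, 39, d), (37, 39, 6, k)}
(U ⋈ R) ⋈ T (natural join on F): {(37, 3, 29, c, 13, r), (37, 3, 29, c, 18, c), (37, 3, 29, c, 38, t), (37, 3, 29, k, 13, r), (37, 3, 29, k, 18, c), (37, 3, 29, k, 38, t), (37, 3, 3, y, 13, r), (37, 3, 3, y, 18, c), (37, 3, 3, y, 38, t), (37, 3, 34, m, 13, r), (37, 3, 34, m, 18, c), (37, 3, 34, m, 38, t), (37, 3, 39, d, 13, r), (37, 3, 39, d, 18, c), (37, 3, 39, d, 38, t), (37, 3, 6, k, 13, r), (37, 3, 6, k, 18, c), (37, 3, 6, k, 38, t), (37, 38, 29, c, 32, a), (37, 38, 29, k, 32, a), (37, 38, 3, y, 32, a), (37, 38, 34, m, 32, a), (37, 38, 39, d, 32, a), (37, 38, 6, k, 32, a), (37, 39, 29, c, 20, z), (37, 39, 29, k, 20, z), (37, 39, 3, y, 20, z), (37, 39, 34, m, 20, z), (37, 39, 39, d, 20, z), (37, 39, 6, k, 20, z)}
π_{A, F, D, G} gives {(c, 3, c, 29), (c, 3, r, 29), (c, 3, t, 29), (c, 38, a, 29), (c, 39, z, 29), (d, 3, c, 39), (d, 3, r, 39), (d, 3, t, 39), (d, 38, a, 39), (d, 39, z, 39), (k, 3, c, 29), (k, 3, c, 6), (k, 3, r, 29), (k, 3, r, 6), (k, 3, t, 29), (k, 3, t, 6), (k, 38, a, 29), (k, 38, a, 6), (k, 39, z, 29), (k, 39, z, 6), (m, 3, c, 34), (m, 3, r, 34), (m, 3, t, 34), (m, 38, a, 34), (m, 39, z, 34), (y, 3, c, 3), (y, 3, r, 3), (y, 3, t, 3), (y, 38, a, 3), (y, 39, z, 3)}.
Selection D ≠ z: {(c, 3, c, 29), (c, 3, r, 29), (c, 3, t, 29), (c, 38, a, 29), (d, 3, c, 39), (d, 3, r, 39), (d, 3, t, 39), (d, 38, a, 39), (k, 3, c, 29), (k, 3, c, 6), (k, 3, r, 29), (k, 3, r, 6), (k, 3, t, 29), (k, 3, t, 6), (k, 38, a, 29), (k, 38, a, 6), (m, 3, c, 34), (m, 3, r, 34), (m, 3, t, 34), (m, 38, a, 34), (y, 3, c, 3), (y, 3, r, 3), (y, 3, t, 3), (y, 38, a, 3)}
π_{A, F} gives {(c, 3), (c, 38), (d, 3), (d, 38), (k, 3), (k, 38), (m, 3), (m, 38), (y, 3), (y, 38)} (14 duplicate(s) eliminated).

{(c, 3), (c, 38), (d, 3), (d, 38), (k, 3), (k, 38), (m, 3), (m, 38), (y, 3), (y, 38)}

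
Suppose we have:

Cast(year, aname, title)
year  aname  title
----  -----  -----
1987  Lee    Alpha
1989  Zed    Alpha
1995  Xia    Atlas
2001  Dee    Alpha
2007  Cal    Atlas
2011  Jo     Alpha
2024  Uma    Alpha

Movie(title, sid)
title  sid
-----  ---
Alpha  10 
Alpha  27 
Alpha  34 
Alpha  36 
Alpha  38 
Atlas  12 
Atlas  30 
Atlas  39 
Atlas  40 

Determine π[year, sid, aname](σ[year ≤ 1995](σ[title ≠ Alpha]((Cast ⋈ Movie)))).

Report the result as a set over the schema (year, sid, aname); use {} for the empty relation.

{(1995, 12, Xia), (1995, 30, Xia), (1995, 39, Xia), (1995, 40, Xia)}

Natural join on title: {(1987, Lee, Alpha, 10), (1987, Lee, Alpha, 27), (1987, Lee, Alpha, 34), (1987, Lee, Alpha, 36), (1987, Lee, Alpha, 38), (1989, Zed, Alpha, 10), (1989, Zed, Alpha, 27), (1989, Zed, Alpha, 34), (1989, Zed, Alpha, 36), (1989, Zed, Alpha, 38), (1995, Xia, Atlas, 12), (1995, Xia, Atlas, 30), (1995, Xia, Atlas, 39), (1995, Xia, Atlas, 40), (2001, Dee, Alpha, 10), (2001, Dee, Alpha, 27), (2001, Dee, Alpha, 34), (2001, Dee, Alpha, 36), (2001, Dee, Alpha, 38), (2007, Cal, Atlas, 12), (2007, Cal, Atlas, 30), (2007, Cal, Atlas, 39), (2007, Cal, Atlas, 40), (2011, Jo, Alpha, 10), (2011, Jo, Alpha, 27), (2011, Jo, Alpha, 34), (2011, Jo, Alpha, 36), (2011, Jo, Alpha, 38), (2024, Uma, Alpha, 10), (2024, Uma, Alpha, 27), (2024, Uma, Alpha, 34), (2024, Uma, Alpha, 36), (2024, Uma, Alpha, 38)}
σ[title ≠ Alpha]: keep tuples satisfying title ≠ Alpha → {(1995, Xia, Atlas, 12), (1995, Xia, Atlas, 30), (1995, Xia, Atlas, 39), (1995, Xia, Atlas, 40), (2007, Cal, Atlas, 12), (2007, Cal, Atlas, 30), (2007, Cal, Atlas, 39), (2007, Cal, Atlas, 40)}
σ[year ≤ 1995]: keep tuples satisfying year ≤ 1995 → {(1995, Xia, Atlas, 12), (1995, Xia, Atlas, 30), (1995, Xia, Atlas, 39), (1995, Xia, Atlas, 40)}
π_{year, sid, aname} gives {(1995, 12, Xia), (1995, 30, Xia), (1995, 39, Xia), (1995, 40, Xia)}.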